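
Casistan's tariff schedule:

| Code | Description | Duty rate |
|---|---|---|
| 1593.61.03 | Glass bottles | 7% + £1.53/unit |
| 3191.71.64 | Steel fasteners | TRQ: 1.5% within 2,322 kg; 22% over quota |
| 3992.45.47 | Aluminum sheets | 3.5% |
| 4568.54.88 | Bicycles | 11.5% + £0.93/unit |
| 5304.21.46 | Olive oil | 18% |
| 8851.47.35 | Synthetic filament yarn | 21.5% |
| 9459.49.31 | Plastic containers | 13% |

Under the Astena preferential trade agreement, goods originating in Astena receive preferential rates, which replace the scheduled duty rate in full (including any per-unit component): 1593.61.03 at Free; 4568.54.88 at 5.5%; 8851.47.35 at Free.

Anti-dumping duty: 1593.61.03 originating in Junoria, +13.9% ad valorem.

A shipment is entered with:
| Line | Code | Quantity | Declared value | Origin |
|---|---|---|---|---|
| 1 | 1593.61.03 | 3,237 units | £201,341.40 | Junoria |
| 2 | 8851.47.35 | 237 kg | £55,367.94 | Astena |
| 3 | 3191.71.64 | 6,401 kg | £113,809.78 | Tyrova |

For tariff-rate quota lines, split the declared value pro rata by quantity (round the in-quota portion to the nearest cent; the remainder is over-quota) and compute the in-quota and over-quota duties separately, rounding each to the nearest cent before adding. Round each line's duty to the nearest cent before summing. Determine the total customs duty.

£63,607.66

Line 1 (1593.61.03, Junoria, 3,237 units, £201,341.40):
Base rate for 1593.61.03 is 7% + £1.53/unit.
1593.61.03 has an FTA preferential rate, but origin Junoria is not Astena; base rate stands.
Additional duty on 1593.61.03 from Junoria: +13.9%. Applied ad valorem rate: 7% + 13.9% = 20.9%.
Duty = £201,341.40 × 20.9% + 3,237 × £1.53 = £47,032.96.
Line 2 (8851.47.35, Astena, 237 kg, £55,367.94):
Base rate for 8851.47.35 is 21.5%.
Origin Astena qualifies under the Casistan–Astena agreement and 8851.47.35 is covered: preferential rate Free applies instead.
Duty = £55,367.94 × 0% = £0.00.
Line 3 (3191.71.64, Tyrova, 6,401 kg, £113,809.78):
Code 3191.71.64 is under a tariff-rate quota (threshold 2,322 kg). In-quota: 2,322 kg at 1.5%; over-quota: 4,079 kg at 22%.
Pro-rata value split: in-quota = £113,809.78 × 2,322/6,401 = £41,285.16; over-quota = £113,809.78 − £41,285.16 = £72,524.62.
In-quota duty = £41,285.16 × 1.5% = £619.28. Over-quota duty = £72,524.62 × 22% = £15,955.42.
Line duty = £619.28 + £15,955.42 = £16,574.70.
Total = £47,032.96 + £0.00 + £16,574.70 = £63,607.66.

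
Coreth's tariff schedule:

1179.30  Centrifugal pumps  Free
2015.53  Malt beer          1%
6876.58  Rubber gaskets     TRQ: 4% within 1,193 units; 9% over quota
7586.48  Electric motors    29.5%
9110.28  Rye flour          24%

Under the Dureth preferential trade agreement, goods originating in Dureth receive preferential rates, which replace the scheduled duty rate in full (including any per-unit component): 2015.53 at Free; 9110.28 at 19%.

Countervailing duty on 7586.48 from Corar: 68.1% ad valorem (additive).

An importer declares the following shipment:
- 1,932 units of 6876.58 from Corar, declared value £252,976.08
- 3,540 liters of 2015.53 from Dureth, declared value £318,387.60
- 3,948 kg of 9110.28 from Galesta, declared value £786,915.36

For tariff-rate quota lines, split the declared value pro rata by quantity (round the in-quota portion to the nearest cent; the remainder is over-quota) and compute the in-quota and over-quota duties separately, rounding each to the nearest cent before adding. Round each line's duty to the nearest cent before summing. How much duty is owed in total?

£203,816.97

Line 1 (6876.58, Corar, 1,932 units, £252,976.08):
Code 6876.58 is under a tariff-rate quota (threshold 1,193 units). In-quota: 1,193 units at 4%; over-quota: 739 units at 9%.
Pro-rata value split: in-quota = £252,976.08 × 1,193/1,932 = £156,211.42; over-quota = £252,976.08 − £156,211.42 = £96,764.66.
In-quota duty = £156,211.42 × 4% = £6,248.46. Over-quota duty = £96,764.66 × 9% = £8,708.82.
Line duty = £6,248.46 + £8,708.82 = £14,957.28.
Line 2 (2015.53, Dureth, 3,540 liters, £318,387.60):
Base rate for 2015.53 is 1%.
Origin Dureth qualifies under the Coreth–Dureth agreement and 2015.53 is covered: preferential rate Free applies instead.
Duty = £318,387.60 × 0% = £0.00.
Line 3 (9110.28, Galesta, 3,948 kg, £786,915.36):
Base rate for 9110.28 is 24%.
9110.28 has an FTA preferential rate, but origin Galesta is not Dureth; base rate stands.
Duty = £786,915.36 × 24% = £188,859.69.
Total = £14,957.28 + £0.00 + £188,859.69 = £203,816.97.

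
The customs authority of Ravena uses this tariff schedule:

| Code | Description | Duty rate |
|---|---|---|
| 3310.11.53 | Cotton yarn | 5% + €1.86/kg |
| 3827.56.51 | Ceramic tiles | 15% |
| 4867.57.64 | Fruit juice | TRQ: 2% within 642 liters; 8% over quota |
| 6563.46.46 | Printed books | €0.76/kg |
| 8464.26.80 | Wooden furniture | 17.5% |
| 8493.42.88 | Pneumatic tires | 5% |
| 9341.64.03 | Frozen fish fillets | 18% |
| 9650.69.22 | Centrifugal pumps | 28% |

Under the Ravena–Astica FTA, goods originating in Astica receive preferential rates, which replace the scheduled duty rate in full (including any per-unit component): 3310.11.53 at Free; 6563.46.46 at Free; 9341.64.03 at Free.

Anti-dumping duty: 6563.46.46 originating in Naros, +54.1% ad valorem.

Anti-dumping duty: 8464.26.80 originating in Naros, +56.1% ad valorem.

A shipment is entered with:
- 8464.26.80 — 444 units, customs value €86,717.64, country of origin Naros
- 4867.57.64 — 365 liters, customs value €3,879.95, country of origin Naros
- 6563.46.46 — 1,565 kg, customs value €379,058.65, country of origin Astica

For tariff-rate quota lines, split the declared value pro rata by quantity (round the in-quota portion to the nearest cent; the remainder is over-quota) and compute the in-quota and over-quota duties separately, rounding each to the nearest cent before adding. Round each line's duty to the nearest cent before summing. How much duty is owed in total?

€63,901.78

Line 1 (8464.26.80, Naros, 444 units, €86,717.64):
Base rate for 8464.26.80 is 17.5%.
Additional duty on 8464.26.80 from Naros: +56.1%. Applied ad valorem rate: 17.5% + 56.1% = 73.6%.
Duty = €86,717.64 × 73.6% = €63,824.18.
Line 2 (4867.57.64, Naros, 365 liters, €3,879.95):
Code 4867.57.64 is under a tariff-rate quota (threshold 642 liters). Quantity 365 liters is within the quota, so the in-quota rate 2% applies to the full value.
Duty = €3,879.95 × 2% = €77.60.
Line 3 (6563.46.46, Astica, 1,565 kg, €379,058.65):
Base rate for 6563.46.46 is €0.76/kg.
Origin Astica qualifies under the Ravena–Astica agreement and 6563.46.46 is covered: preferential rate Free applies instead.
The additional-duty order on 6563.46.46 targets Naros, not Astica; it does not apply.
Duty = €379,058.65 × 0% = €0.00.
Total = €63,824.18 + €77.60 + €0.00 = €63,901.78.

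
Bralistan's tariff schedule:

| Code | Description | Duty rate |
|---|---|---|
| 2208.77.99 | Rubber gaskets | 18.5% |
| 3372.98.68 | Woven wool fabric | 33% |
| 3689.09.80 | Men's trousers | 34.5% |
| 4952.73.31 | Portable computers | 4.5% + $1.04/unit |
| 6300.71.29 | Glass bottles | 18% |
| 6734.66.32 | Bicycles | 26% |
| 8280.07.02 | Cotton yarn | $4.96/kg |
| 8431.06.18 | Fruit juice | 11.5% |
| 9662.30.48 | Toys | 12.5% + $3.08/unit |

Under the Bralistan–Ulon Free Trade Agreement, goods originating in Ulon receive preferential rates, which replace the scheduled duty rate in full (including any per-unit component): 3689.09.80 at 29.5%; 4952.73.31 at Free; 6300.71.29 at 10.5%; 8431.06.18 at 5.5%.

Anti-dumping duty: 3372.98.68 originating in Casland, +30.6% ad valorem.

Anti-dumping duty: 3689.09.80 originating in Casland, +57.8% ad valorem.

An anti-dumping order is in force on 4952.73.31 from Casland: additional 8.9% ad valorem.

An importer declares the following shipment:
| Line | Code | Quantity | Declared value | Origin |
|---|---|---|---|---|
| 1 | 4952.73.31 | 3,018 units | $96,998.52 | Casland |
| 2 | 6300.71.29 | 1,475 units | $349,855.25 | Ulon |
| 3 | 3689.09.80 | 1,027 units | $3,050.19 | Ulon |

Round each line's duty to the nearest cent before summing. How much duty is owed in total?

$53,771.13

Line 1 (4952.73.31, Casland, 3,018 units, $96,998.52):
Base rate for 4952.73.31 is 4.5% + $1.04/unit.
4952.73.31 has an FTA preferential rate, but origin Casland is not Ulon; base rate stands.
Additional duty on 4952.73.31 from Casland: +8.9%. Applied ad valorem rate: 4.5% + 8.9% = 13.4%.
Duty = $96,998.52 × 13.4% + 3,018 × $1.04 = $16,136.52.
Line 2 (6300.71.29, Ulon, 1,475 units, $349,855.25):
Base rate for 6300.71.29 is 18%.
Origin Ulon qualifies under the Bralistan–Ulon agreement and 6300.71.29 is covered: preferential rate 10.5% applies instead.
Duty = $349,855.25 × 10.5% = $36,734.80.
Line 3 (3689.09.80, Ulon, 1,027 units, $3,050.19):
Base rate for 3689.09.80 is 34.5%.
Origin Ulon qualifies under the Bralistan–Ulon agreement and 3689.09.80 is covered: preferential rate 29.5% applies instead.
The additional-duty order on 3689.09.80 targets Casland, not Ulon; it does not apply.
Duty = $3,050.19 × 29.5% = $899.81.
Total = $16,136.52 + $36,734.80 + $899.81 = $53,771.13.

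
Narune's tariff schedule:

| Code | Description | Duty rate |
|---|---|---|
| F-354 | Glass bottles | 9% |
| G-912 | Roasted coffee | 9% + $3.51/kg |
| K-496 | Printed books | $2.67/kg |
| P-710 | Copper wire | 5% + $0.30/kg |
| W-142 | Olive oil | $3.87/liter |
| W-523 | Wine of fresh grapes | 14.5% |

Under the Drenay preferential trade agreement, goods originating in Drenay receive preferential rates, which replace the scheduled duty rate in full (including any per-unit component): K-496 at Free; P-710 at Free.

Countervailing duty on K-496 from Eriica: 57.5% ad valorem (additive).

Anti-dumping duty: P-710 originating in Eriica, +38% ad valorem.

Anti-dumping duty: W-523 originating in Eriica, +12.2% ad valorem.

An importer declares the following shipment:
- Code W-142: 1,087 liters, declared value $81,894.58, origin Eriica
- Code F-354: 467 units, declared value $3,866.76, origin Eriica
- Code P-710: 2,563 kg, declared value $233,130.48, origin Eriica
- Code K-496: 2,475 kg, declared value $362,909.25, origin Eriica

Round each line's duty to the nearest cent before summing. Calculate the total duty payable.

$320,850.78

Line 1 (W-142, Eriica, 1,087 liters, $81,894.58):
Base rate for W-142 is $3.87/liter.
Duty = 1,087 × $3.87 = $4,206.69.
Line 2 (F-354, Eriica, 467 units, $3,866.76):
Base rate for F-354 is 9%.
Duty = $3,866.76 × 9% = $348.01.
Line 3 (P-710, Eriica, 2,563 kg, $233,130.48):
Base rate for P-710 is 5% + $0.30/kg.
P-710 has an FTA preferential rate, but origin Eriica is not Drenay; base rate stands.
Additional duty on P-710 from Eriica: +38%. Applied ad valorem rate: 5% + 38% = 43%.
Duty = $233,130.48 × 43% + 2,563 × $0.30 = $101,015.01.
Line 4 (K-496, Eriica, 2,475 kg, $362,909.25):
Base rate for K-496 is $2.67/kg.
K-496 has an FTA preferential rate, but origin Eriica is not Drenay; base rate stands.
Additional duty on K-496 from Eriica: +57.5% ad valorem. Applied ad valorem rate = 57.5%.
Duty = $362,909.25 × 57.5% + 2,475 × $2.67 = $215,281.07.
Total = $4,206.69 + $348.01 + $101,015.01 + $215,281.07 = $320,850.78.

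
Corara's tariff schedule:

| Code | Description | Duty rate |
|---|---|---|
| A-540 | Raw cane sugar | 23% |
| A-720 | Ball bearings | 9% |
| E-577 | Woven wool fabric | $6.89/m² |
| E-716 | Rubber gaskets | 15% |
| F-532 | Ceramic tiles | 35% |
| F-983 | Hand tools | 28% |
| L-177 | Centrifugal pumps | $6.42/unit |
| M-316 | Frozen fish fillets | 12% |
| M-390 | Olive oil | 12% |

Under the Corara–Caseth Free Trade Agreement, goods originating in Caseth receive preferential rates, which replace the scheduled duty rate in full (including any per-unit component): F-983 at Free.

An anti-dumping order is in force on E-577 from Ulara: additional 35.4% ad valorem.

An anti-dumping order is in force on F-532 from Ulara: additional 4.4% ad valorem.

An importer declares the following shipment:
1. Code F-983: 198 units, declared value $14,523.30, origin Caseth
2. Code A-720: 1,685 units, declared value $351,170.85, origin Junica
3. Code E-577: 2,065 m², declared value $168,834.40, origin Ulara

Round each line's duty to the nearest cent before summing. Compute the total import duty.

Line 1 (F-983, Caseth, 198 units, $14,523.30):
Base rate for F-983 is 28%.
Origin Caseth qualifies under the Corara–Caseth agreement and F-983 is covered: preferential rate Free applies instead.
Duty = $14,523.30 × 0% = $0.00.
Line 2 (A-720, Junica, 1,685 units, $351,170.85):
Base rate for A-720 is 9%.
Duty = $351,170.85 × 9% = $31,605.38.
Line 3 (E-577, Ulara, 2,065 m², $168,834.40):
Base rate for E-577 is $6.89/m².
Additional duty on E-577 from Ulara: +35.4% ad valorem. Applied ad valorem rate = 35.4%.
Duty = $168,834.40 × 35.4% + 2,065 × $6.89 = $73,995.23.
Total = $0.00 + $31,605.38 + $73,995.23 = $105,600.61.

$105,600.61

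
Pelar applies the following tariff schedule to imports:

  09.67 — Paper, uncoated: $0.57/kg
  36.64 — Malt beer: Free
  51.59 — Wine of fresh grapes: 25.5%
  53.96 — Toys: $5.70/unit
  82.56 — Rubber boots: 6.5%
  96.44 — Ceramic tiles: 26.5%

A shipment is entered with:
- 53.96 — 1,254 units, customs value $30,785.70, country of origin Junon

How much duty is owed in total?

Line 1 (53.96, Junon, 1,254 units, $30,785.70):
Base rate for 53.96 is $5.70/unit.
Duty = 1,254 × $5.70 = $7,147.80.

$7,147.80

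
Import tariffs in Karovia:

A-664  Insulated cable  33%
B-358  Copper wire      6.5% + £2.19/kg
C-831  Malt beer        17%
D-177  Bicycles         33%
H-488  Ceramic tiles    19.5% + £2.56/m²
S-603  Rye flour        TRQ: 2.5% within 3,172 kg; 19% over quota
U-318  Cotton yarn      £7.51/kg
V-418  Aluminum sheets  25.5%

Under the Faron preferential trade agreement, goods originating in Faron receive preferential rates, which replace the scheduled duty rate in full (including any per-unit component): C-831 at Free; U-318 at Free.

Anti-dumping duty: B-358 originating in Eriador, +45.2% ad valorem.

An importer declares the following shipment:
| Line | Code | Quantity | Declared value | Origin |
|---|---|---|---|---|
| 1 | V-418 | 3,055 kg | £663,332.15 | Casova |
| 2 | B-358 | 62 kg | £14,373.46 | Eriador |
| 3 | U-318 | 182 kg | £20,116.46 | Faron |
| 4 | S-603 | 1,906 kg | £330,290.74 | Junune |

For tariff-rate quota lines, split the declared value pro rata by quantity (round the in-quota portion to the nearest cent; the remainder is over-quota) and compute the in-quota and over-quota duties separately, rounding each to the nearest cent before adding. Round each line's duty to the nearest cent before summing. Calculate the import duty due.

Line 1 (V-418, Casova, 3,055 kg, £663,332.15):
Base rate for V-418 is 25.5%.
Duty = £663,332.15 × 25.5% = £169,149.70.
Line 2 (B-358, Eriador, 62 kg, £14,373.46):
Base rate for B-358 is 6.5% + £2.19/kg.
Additional duty on B-358 from Eriador: +45.2%. Applied ad valorem rate: 6.5% + 45.2% = 51.7%.
Duty = £14,373.46 × 51.7% + 62 × £2.19 = £7,566.86.
Line 3 (U-318, Faron, 182 kg, £20,116.46):
Base rate for U-318 is £7.51/kg.
Origin Faron qualifies under the Karovia–Faron agreement and U-318 is covered: preferential rate Free applies instead.
Duty = £20,116.46 × 0% = £0.00.
Line 4 (S-603, Junune, 1,906 kg, £330,290.74):
Code S-603 is under a tariff-rate quota (threshold 3,172 kg). Quantity 1,906 kg is within the quota, so the in-quota rate 2.5% applies to the full value.
Duty = £330,290.74 × 2.5% = £8,257.27.
Total = £169,149.70 + £7,566.86 + £0.00 + £8,257.27 = £184,973.83.

£184,973.83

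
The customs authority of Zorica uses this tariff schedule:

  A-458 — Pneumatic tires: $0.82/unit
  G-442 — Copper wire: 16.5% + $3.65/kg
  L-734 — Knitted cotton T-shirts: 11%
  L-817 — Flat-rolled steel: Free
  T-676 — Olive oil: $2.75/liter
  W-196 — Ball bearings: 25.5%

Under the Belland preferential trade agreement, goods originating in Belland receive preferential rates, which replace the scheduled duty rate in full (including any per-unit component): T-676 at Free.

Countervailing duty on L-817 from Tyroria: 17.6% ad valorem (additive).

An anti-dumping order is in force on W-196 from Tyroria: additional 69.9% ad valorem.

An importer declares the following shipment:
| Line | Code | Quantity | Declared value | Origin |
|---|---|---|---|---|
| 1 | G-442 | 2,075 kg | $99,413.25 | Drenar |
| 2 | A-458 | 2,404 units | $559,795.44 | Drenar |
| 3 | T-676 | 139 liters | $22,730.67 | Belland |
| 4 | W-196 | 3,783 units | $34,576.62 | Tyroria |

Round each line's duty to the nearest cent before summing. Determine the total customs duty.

$58,934.32

Line 1 (G-442, Drenar, 2,075 kg, $99,413.25):
Base rate for G-442 is 16.5% + $3.65/kg.
Duty = $99,413.25 × 16.5% + 2,075 × $3.65 = $23,976.94.
Line 2 (A-458, Drenar, 2,404 units, $559,795.44):
Base rate for A-458 is $0.82/unit.
Duty = 2,404 × $0.82 = $1,971.28.
Line 3 (T-676, Belland, 139 liters, $22,730.67):
Base rate for T-676 is $2.75/liter.
Origin Belland qualifies under the Zorica–Belland agreement and T-676 is covered: preferential rate Free applies instead.
Duty = $22,730.67 × 0% = $0.00.
Line 4 (W-196, Tyroria, 3,783 units, $34,576.62):
Base rate for W-196 is 25.5%.
Additional duty on W-196 from Tyroria: +69.9%. Applied ad valorem rate: 25.5% + 69.9% = 95.4%.
Duty = $34,576.62 × 95.4% = $32,986.10.
Total = $23,976.94 + $1,971.28 + $0.00 + $32,986.10 = $58,934.32.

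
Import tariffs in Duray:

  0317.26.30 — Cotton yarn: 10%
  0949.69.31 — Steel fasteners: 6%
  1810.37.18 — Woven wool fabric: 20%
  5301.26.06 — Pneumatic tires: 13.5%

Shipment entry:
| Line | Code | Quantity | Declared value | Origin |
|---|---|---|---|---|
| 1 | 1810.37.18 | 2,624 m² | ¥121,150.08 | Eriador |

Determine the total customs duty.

Line 1 (1810.37.18, Eriador, 2,624 m², ¥121,150.08):
Base rate for 1810.37.18 is 20%.
Duty = ¥121,150.08 × 20% = ¥24,230.02.

¥24,230.02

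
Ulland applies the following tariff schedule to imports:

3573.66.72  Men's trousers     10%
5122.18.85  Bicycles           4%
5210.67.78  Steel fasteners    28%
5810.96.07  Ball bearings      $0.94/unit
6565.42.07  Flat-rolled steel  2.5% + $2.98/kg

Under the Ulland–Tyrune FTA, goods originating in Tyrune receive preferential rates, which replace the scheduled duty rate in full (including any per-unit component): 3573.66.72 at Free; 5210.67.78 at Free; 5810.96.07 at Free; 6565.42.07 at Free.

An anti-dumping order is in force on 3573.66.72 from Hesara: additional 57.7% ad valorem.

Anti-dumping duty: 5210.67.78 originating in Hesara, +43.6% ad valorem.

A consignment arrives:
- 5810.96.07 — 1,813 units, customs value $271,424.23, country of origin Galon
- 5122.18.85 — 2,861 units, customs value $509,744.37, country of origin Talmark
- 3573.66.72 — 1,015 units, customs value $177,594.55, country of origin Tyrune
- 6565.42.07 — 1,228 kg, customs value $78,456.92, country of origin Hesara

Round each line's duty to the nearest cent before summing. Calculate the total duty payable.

Line 1 (5810.96.07, Galon, 1,813 units, $271,424.23):
Base rate for 5810.96.07 is $0.94/unit.
5810.96.07 has an FTA preferential rate, but origin Galon is not Tyrune; base rate stands.
Duty = 1,813 × $0.94 = $1,704.22.
Line 2 (5122.18.85, Talmark, 2,861 units, $509,744.37):
Base rate for 5122.18.85 is 4%.
Duty = $509,744.37 × 4% = $20,389.77.
Line 3 (3573.66.72, Tyrune, 1,015 units, $177,594.55):
Base rate for 3573.66.72 is 10%.
Origin Tyrune qualifies under the Ulland–Tyrune agreement and 3573.66.72 is covered: preferential rate Free applies instead.
The additional-duty order on 3573.66.72 targets Hesara, not Tyrune; it does not apply.
Duty = $177,594.55 × 0% = $0.00.
Line 4 (6565.42.07, Hesara, 1,228 kg, $78,456.92):
Base rate for 6565.42.07 is 2.5% + $2.98/kg.
6565.42.07 has an FTA preferential rate, but origin Hesara is not Tyrune; base rate stands.
Duty = $78,456.92 × 2.5% + 1,228 × $2.98 = $5,620.86.
Total = $1,704.22 + $20,389.77 + $0.00 + $5,620.86 = $27,714.85.

$27,714.85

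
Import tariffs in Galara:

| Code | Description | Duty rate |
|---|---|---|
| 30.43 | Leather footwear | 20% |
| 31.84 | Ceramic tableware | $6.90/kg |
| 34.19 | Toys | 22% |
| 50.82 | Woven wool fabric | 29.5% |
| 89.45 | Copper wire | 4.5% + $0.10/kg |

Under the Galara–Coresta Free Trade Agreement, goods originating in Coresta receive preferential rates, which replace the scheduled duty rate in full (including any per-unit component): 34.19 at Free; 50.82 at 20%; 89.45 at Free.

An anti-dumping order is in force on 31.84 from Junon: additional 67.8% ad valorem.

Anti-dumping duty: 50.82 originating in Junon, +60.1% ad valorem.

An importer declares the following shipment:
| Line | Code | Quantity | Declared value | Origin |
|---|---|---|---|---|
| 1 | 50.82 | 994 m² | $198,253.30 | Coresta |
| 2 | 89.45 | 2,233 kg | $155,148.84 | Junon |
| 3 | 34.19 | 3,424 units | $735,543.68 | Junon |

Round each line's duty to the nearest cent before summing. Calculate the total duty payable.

Line 1 (50.82, Coresta, 994 m², $198,253.30):
Base rate for 50.82 is 29.5%.
Origin Coresta qualifies under the Galara–Coresta agreement and 50.82 is covered: preferential rate 20% applies instead.
The additional-duty order on 50.82 targets Junon, not Coresta; it does not apply.
Duty = $198,253.30 × 20% = $39,650.66.
Line 2 (89.45, Junon, 2,233 kg, $155,148.84):
Base rate for 89.45 is 4.5% + $0.10/kg.
89.45 has an FTA preferential rate, but origin Junon is not Coresta; base rate stands.
Duty = $155,148.84 × 4.5% + 2,233 × $0.10 = $7,205.00.
Line 3 (34.19, Junon, 3,424 units, $735,543.68):
Base rate for 34.19 is 22%.
34.19 has an FTA preferential rate, but origin Junon is not Coresta; base rate stands.
Duty = $735,543.68 × 22% = $161,819.61.
Total = $39,650.66 + $7,205.00 + $161,819.61 = $208,675.27.

$208,675.27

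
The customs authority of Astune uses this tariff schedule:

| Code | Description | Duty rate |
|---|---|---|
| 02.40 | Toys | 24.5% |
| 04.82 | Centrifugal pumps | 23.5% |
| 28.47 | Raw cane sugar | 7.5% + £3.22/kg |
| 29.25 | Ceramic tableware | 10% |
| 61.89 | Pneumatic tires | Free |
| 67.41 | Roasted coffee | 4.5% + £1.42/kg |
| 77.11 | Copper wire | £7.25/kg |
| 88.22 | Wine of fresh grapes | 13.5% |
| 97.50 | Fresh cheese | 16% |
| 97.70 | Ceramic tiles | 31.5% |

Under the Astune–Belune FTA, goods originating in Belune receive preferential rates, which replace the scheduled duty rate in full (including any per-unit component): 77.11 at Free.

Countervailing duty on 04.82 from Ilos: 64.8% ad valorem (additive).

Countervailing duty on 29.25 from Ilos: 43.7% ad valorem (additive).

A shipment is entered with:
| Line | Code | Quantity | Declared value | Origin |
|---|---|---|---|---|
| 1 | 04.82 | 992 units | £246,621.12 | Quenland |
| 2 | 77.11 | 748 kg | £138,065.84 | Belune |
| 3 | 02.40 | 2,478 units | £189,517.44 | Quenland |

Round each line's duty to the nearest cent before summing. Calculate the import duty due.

£104,387.73

Line 1 (04.82, Quenland, 992 units, £246,621.12):
Base rate for 04.82 is 23.5%.
The additional-duty order on 04.82 targets Ilos, not Quenland; it does not apply.
Duty = £246,621.12 × 23.5% = £57,955.96.
Line 2 (77.11, Belune, 748 kg, £138,065.84):
Base rate for 77.11 is £7.25/kg.
Origin Belune qualifies under the Astune–Belune agreement and 77.11 is covered: preferential rate Free applies instead.
Duty = £138,065.84 × 0% = £0.00.
Line 3 (02.40, Quenland, 2,478 units, £189,517.44):
Base rate for 02.40 is 24.5%.
Duty = £189,517.44 × 24.5% = £46,431.77.
Total = £57,955.96 + £0.00 + £46,431.77 = £104,387.73.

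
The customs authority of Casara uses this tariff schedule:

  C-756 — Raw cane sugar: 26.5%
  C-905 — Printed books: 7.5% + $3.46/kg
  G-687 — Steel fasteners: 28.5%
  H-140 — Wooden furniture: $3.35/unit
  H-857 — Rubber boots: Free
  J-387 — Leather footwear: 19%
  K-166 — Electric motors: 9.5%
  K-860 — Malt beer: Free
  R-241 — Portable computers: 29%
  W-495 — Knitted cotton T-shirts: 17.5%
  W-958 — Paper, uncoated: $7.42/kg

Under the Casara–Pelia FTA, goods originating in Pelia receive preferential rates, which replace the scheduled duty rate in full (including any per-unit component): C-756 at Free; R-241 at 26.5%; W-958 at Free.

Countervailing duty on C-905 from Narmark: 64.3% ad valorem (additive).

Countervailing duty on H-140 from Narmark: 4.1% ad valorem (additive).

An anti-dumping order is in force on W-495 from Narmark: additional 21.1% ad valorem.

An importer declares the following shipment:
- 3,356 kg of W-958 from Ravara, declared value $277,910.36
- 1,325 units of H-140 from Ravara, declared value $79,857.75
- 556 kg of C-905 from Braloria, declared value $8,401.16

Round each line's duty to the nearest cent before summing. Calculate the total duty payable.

Line 1 (W-958, Ravara, 3,356 kg, $277,910.36):
Base rate for W-958 is $7.42/kg.
W-958 has an FTA preferential rate, but origin Ravara is not Pelia; base rate stands.
Duty = 3,356 × $7.42 = $24,901.52.
Line 2 (H-140, Ravara, 1,325 units, $79,857.75):
Base rate for H-140 is $3.35/unit.
The additional-duty order on H-140 targets Narmark, not Ravara; it does not apply.
Duty = 1,325 × $3.35 = $4,438.75.
Line 3 (C-905, Braloria, 556 kg, $8,401.16):
Base rate for C-905 is 7.5% + $3.46/kg.
The additional-duty order on C-905 targets Narmark, not Braloria; it does not apply.
Duty = $8,401.16 × 7.5% + 556 × $3.46 = $2,553.85.
Total = $24,901.52 + $4,438.75 + $2,553.85 = $31,894.12.

$31,894.12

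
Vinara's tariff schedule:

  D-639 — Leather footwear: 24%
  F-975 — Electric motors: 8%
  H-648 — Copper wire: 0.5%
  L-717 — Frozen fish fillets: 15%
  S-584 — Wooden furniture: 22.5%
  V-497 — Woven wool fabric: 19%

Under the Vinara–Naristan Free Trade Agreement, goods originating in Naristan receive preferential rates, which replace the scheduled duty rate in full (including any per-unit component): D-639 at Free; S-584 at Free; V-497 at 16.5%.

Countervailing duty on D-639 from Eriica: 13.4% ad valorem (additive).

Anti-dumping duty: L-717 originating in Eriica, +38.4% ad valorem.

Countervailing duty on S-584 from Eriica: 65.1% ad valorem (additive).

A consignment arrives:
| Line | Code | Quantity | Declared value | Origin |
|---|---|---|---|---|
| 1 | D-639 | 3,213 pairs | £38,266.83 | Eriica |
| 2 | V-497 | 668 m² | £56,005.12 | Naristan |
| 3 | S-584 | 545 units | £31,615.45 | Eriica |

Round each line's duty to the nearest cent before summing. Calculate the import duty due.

£51,247.76

Line 1 (D-639, Eriica, 3,213 pairs, £38,266.83):
Base rate for D-639 is 24%.
D-639 has an FTA preferential rate, but origin Eriica is not Naristan; base rate stands.
Additional duty on D-639 from Eriica: +13.4%. Applied ad valorem rate: 24% + 13.4% = 37.4%.
Duty = £38,266.83 × 37.4% = £14,311.79.
Line 2 (V-497, Naristan, 668 m², £56,005.12):
Base rate for V-497 is 19%.
Origin Naristan qualifies under the Vinara–Naristan agreement and V-497 is covered: preferential rate 16.5% applies instead.
Duty = £56,005.12 × 16.5% = £9,240.84.
Line 3 (S-584, Eriica, 545 units, £31,615.45):
Base rate for S-584 is 22.5%.
S-584 has an FTA preferential rate, but origin Eriica is not Naristan; base rate stands.
Additional duty on S-584 from Eriica: +65.1%. Applied ad valorem rate: 22.5% + 65.1% = 87.6%.
Duty = £31,615.45 × 87.6% = £27,695.13.
Total = £14,311.79 + £9,240.84 + £27,695.13 = £51,247.76.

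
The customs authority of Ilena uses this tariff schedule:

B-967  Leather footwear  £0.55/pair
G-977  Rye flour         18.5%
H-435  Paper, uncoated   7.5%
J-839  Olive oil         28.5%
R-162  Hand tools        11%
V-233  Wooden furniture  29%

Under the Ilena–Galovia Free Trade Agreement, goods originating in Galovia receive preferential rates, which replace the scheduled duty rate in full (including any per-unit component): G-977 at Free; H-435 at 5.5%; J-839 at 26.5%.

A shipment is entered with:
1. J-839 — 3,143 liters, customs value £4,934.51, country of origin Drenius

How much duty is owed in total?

£1,406.34

Line 1 (J-839, Drenius, 3,143 liters, £4,934.51):
Base rate for J-839 is 28.5%.
J-839 has an FTA preferential rate, but origin Drenius is not Galovia; base rate stands.
Duty = £4,934.51 × 28.5% = £1,406.34.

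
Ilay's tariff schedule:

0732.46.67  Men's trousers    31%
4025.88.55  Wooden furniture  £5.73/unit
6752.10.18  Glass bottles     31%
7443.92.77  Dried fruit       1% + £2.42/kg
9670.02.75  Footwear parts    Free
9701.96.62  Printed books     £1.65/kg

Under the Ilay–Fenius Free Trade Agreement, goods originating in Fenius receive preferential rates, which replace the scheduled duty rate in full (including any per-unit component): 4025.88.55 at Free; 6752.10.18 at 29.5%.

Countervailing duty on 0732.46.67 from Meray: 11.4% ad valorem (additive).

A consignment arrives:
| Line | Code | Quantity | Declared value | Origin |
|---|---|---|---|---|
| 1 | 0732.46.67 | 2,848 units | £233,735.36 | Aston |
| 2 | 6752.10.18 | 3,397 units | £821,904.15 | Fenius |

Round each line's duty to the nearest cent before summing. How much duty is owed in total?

£314,919.68

Line 1 (0732.46.67, Aston, 2,848 units, £233,735.36):
Base rate for 0732.46.67 is 31%.
The additional-duty order on 0732.46.67 targets Meray, not Aston; it does not apply.
Duty = £233,735.36 × 31% = £72,457.96.
Line 2 (6752.10.18, Fenius, 3,397 units, £821,904.15):
Base rate for 6752.10.18 is 31%.
Origin Fenius qualifies under the Ilay–Fenius agreement and 6752.10.18 is covered: preferential rate 29.5% applies instead.
Duty = £821,904.15 × 29.5% = £242,461.72.
Total = £72,457.96 + £242,461.72 = £314,919.68.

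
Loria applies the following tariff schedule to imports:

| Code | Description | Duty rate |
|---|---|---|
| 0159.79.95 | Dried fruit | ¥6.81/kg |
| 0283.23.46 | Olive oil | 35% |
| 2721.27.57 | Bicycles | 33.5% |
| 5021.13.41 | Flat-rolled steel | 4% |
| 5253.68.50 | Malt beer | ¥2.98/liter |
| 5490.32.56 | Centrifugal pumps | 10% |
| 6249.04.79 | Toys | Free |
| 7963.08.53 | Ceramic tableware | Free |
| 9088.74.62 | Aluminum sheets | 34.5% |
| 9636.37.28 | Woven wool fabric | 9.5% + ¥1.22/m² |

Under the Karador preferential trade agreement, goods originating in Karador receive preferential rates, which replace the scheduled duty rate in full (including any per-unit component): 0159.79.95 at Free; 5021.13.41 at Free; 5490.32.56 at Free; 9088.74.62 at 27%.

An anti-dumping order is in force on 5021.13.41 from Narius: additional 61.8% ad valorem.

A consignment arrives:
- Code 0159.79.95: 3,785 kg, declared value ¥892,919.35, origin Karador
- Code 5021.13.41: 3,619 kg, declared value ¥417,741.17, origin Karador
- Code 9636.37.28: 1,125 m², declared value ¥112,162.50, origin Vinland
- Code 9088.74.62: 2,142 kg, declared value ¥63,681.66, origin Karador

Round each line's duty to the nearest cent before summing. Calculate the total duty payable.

Line 1 (0159.79.95, Karador, 3,785 kg, ¥892,919.35):
Base rate for 0159.79.95 is ¥6.81/kg.
Origin Karador qualifies under the Loria–Karador agreement and 0159.79.95 is covered: preferential rate Free applies instead.
Duty = ¥892,919.35 × 0% = ¥0.00.
Line 2 (5021.13.41, Karador, 3,619 kg, ¥417,741.17):
Base rate for 5021.13.41 is 4%.
Origin Karador qualifies under the Loria–Karador agreement and 5021.13.41 is covered: preferential rate Free applies instead.
The additional-duty order on 5021.13.41 targets Narius, not Karador; it does not apply.
Duty = ¥417,741.17 × 0% = ¥0.00.
Line 3 (9636.37.28, Vinland, 1,125 m², ¥112,162.50):
Base rate for 9636.37.28 is 9.5% + ¥1.22/m².
Duty = ¥112,162.50 × 9.5% + 1,125 × ¥1.22 = ¥12,027.94.
Line 4 (9088.74.62, Karador, 2,142 kg, ¥63,681.66):
Base rate for 9088.74.62 is 34.5%.
Origin Karador qualifies under the Loria–Karador agreement and 9088.74.62 is covered: preferential rate 27% applies instead.
Duty = ¥63,681.66 × 27% = ¥17,194.05.
Total = ¥0.00 + ¥0.00 + ¥12,027.94 + ¥17,194.05 = ¥29,221.99.

¥29,221.99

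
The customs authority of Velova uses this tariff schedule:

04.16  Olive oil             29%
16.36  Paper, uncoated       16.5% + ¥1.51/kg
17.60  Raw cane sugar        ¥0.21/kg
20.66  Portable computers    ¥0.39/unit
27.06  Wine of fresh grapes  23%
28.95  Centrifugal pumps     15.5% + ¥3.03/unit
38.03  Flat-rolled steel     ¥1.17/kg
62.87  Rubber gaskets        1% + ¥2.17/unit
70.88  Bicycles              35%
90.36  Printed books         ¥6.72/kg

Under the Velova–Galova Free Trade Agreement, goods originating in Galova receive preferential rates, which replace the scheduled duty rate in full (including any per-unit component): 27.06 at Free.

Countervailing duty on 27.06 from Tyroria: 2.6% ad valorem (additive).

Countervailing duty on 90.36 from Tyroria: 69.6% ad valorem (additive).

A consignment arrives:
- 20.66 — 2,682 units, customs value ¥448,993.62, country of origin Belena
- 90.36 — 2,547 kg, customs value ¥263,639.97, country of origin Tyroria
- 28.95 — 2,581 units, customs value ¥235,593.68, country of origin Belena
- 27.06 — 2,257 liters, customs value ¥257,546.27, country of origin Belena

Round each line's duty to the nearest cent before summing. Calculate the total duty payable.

Line 1 (20.66, Belena, 2,682 units, ¥448,993.62):
Base rate for 20.66 is ¥0.39/unit.
Duty = 2,682 × ¥0.39 = ¥1,045.98.
Line 2 (90.36, Tyroria, 2,547 kg, ¥263,639.97):
Base rate for 90.36 is ¥6.72/kg.
Additional duty on 90.36 from Tyroria: +69.6% ad valorem. Applied ad valorem rate = 69.6%.
Duty = ¥263,639.97 × 69.6% + 2,547 × ¥6.72 = ¥200,609.26.
Line 3 (28.95, Belena, 2,581 units, ¥235,593.68):
Base rate for 28.95 is 15.5% + ¥3.03/unit.
Duty = ¥235,593.68 × 15.5% + 2,581 × ¥3.03 = ¥44,337.45.
Line 4 (27.06, Belena, 2,257 liters, ¥257,546.27):
Base rate for 27.06 is 23%.
27.06 has an FTA preferential rate, but origin Belena is not Galova; base rate stands.
The additional-duty order on 27.06 targets Tyroria, not Belena; it does not apply.
Duty = ¥257,546.27 × 23% = ¥59,235.64.
Total = ¥1,045.98 + ¥200,609.26 + ¥44,337.45 + ¥59,235.64 = ¥305,228.33.

¥305,228.33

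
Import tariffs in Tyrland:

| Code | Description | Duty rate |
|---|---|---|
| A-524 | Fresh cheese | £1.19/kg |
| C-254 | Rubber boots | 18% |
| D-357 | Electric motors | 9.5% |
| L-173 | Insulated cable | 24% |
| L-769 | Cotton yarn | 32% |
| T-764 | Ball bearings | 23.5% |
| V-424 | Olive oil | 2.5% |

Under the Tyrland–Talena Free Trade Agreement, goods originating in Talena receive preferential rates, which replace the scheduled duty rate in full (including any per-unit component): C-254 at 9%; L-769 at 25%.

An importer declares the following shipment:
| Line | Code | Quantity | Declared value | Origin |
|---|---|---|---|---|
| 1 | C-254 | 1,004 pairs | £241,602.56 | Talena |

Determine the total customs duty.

£21,744.23

Line 1 (C-254, Talena, 1,004 pairs, £241,602.56):
Base rate for C-254 is 18%.
Origin Talena qualifies under the Tyrland–Talena agreement and C-254 is covered: preferential rate 9% applies instead.
Duty = £241,602.56 × 9% = £21,744.23.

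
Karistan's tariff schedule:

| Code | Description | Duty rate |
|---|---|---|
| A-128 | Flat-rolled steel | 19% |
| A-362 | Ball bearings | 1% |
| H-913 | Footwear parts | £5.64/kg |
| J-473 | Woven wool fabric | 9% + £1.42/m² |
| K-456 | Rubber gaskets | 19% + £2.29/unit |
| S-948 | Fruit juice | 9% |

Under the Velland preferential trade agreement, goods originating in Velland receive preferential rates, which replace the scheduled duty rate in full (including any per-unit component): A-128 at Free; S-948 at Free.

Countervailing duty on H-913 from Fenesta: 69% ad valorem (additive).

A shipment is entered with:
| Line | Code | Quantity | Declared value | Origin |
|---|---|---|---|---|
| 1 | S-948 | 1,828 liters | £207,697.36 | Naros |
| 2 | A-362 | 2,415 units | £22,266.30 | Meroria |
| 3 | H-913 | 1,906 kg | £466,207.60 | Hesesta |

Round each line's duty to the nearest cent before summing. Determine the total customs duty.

Line 1 (S-948, Naros, 1,828 liters, £207,697.36):
Base rate for S-948 is 9%.
S-948 has an FTA preferential rate, but origin Naros is not Velland; base rate stands.
Duty = £207,697.36 × 9% = £18,692.76.
Line 2 (A-362, Meroria, 2,415 units, £22,266.30):
Base rate for A-362 is 1%.
Duty = £22,266.30 × 1% = £222.66.
Line 3 (H-913, Hesesta, 1,906 kg, £466,207.60):
Base rate for H-913 is £5.64/kg.
The additional-duty order on H-913 targets Fenesta, not Hesesta; it does not apply.
Duty = 1,906 × £5.64 = £10,749.84.
Total = £18,692.76 + £222.66 + £10,749.84 = £29,665.26.

£29,665.26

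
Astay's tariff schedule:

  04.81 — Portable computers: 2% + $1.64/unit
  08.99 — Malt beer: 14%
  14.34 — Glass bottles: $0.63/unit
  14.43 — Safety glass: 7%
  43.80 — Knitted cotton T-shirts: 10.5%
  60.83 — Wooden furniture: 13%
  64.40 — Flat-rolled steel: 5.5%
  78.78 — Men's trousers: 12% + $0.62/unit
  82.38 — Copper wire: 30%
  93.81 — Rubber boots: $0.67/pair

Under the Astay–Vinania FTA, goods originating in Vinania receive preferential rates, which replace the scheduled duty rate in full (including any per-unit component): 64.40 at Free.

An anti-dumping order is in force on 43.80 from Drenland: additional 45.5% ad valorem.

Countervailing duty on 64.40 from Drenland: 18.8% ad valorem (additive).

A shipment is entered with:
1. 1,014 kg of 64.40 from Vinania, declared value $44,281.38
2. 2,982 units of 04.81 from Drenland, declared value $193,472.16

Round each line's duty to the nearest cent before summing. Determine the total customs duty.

$8,759.92

Line 1 (64.40, Vinania, 1,014 kg, $44,281.38):
Base rate for 64.40 is 5.5%.
Origin Vinania qualifies under the Astay–Vinania agreement and 64.40 is covered: preferential rate Free applies instead.
The additional-duty order on 64.40 targets Drenland, not Vinania; it does not apply.
Duty = $44,281.38 × 0% = $0.00.
Line 2 (04.81, Drenland, 2,982 units, $193,472.16):
Base rate for 04.81 is 2% + $1.64/unit.
Duty = $193,472.16 × 2% + 2,982 × $1.64 = $8,759.92.
Total = $0.00 + $8,759.92 = $8,759.92.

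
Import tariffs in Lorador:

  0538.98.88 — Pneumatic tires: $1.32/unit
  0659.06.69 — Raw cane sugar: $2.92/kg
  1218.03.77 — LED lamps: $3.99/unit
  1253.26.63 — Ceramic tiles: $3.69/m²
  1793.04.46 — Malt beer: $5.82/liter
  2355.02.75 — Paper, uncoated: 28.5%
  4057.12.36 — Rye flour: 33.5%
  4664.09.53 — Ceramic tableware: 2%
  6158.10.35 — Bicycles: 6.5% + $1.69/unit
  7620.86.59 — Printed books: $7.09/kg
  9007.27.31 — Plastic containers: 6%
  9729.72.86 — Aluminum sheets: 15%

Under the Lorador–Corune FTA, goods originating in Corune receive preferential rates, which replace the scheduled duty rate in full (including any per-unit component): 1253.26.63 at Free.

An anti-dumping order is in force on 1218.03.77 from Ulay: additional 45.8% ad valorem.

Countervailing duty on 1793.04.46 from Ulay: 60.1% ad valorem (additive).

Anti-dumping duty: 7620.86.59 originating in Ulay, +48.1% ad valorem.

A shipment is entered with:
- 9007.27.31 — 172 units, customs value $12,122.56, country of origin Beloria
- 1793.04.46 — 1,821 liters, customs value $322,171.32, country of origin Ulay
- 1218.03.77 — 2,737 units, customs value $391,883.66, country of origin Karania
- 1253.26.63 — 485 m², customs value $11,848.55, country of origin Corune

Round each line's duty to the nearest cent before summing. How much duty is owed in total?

$215,871.16

Line 1 (9007.27.31, Beloria, 172 units, $12,122.56):
Base rate for 9007.27.31 is 6%.
Duty = $12,122.56 × 6% = $727.35.
Line 2 (1793.04.46, Ulay, 1,821 liters, $322,171.32):
Base rate for 1793.04.46 is $5.82/liter.
Additional duty on 1793.04.46 from Ulay: +60.1% ad valorem. Applied ad valorem rate = 60.1%.
Duty = $322,171.32 × 60.1% + 1,821 × $5.82 = $204,223.18.
Line 3 (1218.03.77, Karania, 2,737 units, $391,883.66):
Base rate for 1218.03.77 is $3.99/unit.
The additional-duty order on 1218.03.77 targets Ulay, not Karania; it does not apply.
Duty = 2,737 × $3.99 = $10,920.63.
Line 4 (1253.26.63, Corune, 485 m², $11,848.55):
Base rate for 1253.26.63 is $3.69/m².
Origin Corune qualifies under the Lorador–Corune agreement and 1253.26.63 is covered: preferential rate Free applies instead.
Duty = $11,848.55 × 0% = $0.00.
Total = $727.35 + $204,223.18 + $10,920.63 + $0.00 = $215,871.16.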